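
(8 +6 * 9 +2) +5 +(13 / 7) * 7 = 82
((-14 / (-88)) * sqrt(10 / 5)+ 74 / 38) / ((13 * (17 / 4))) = 7 * sqrt(2) / 2431+ 148 / 4199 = 0.04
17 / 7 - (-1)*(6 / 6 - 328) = -2272 / 7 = -324.57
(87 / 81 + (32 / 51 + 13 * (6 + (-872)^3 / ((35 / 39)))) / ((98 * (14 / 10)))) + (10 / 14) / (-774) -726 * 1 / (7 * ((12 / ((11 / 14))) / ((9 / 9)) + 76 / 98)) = -28696220245960347299 / 409910845050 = -70006003.97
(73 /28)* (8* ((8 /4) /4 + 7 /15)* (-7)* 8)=-16936 /15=-1129.07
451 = 451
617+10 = 627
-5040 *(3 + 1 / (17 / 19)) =-352800 / 17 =-20752.94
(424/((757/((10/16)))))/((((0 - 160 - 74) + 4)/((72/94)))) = -954/818317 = -0.00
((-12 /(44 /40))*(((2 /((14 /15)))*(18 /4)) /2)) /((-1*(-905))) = -810 /13937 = -0.06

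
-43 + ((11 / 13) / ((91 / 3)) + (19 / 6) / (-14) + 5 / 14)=-608173 / 14196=-42.84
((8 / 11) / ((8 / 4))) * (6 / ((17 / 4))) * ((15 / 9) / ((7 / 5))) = 800 / 1309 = 0.61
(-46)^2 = 2116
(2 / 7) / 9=2 / 63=0.03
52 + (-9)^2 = 133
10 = 10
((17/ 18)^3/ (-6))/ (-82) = 4913/ 2869344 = 0.00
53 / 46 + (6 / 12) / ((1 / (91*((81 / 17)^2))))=6873745 / 6647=1034.11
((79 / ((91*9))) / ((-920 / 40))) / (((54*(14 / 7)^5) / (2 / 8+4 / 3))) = -1501 / 390604032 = -0.00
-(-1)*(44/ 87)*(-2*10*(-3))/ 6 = 440/ 87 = 5.06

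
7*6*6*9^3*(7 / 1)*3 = 3857868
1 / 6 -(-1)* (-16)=-95 / 6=-15.83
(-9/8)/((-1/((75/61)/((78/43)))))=9675/12688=0.76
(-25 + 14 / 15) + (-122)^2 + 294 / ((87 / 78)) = 6578731 / 435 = 15123.52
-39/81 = -0.48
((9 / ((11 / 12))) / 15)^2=1296 / 3025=0.43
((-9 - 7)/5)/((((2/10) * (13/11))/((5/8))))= -110/13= -8.46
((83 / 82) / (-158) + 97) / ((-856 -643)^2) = 1256649 / 29112144956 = 0.00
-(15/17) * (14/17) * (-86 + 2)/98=180/289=0.62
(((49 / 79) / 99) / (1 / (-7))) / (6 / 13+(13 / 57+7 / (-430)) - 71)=36430030 / 58418143509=0.00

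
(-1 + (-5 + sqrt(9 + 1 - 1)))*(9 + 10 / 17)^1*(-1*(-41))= -1179.35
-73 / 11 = -6.64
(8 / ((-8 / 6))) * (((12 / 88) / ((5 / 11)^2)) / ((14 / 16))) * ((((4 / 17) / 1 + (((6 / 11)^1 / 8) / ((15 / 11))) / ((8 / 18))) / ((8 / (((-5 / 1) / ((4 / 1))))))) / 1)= 46827 / 190400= 0.25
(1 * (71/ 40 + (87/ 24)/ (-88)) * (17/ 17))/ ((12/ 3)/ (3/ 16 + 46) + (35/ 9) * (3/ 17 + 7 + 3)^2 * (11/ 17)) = 199423843389/ 29983639216960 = 0.01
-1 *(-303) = 303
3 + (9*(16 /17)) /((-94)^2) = 112695 /37553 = 3.00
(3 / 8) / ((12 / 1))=1 / 32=0.03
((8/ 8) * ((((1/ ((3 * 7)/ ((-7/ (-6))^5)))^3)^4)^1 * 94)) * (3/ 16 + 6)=18975641368341062853116019103561402317610117/ 23087534488653759723896153592112932669307260336340992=0.00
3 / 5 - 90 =-447 / 5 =-89.40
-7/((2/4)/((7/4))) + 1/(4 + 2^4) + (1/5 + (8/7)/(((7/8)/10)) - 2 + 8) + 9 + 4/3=3025/588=5.14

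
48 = 48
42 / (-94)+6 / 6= 26 / 47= 0.55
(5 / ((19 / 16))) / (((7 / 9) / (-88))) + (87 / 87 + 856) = 50621 / 133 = 380.61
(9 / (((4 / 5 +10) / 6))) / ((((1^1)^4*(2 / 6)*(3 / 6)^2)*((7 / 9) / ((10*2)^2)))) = 216000 / 7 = 30857.14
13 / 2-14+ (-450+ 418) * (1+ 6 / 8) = -127 / 2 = -63.50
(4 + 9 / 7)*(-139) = -5143 / 7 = -734.71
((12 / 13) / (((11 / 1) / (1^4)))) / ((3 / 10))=40 / 143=0.28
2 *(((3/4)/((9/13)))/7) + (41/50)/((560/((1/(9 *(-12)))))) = 935959/3024000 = 0.31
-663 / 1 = -663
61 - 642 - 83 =-664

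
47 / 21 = 2.24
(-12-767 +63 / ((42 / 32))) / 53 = -731 / 53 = -13.79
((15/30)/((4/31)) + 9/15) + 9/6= 239/40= 5.98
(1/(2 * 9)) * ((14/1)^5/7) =38416/9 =4268.44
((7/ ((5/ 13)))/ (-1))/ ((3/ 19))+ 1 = -1714/ 15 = -114.27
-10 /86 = -5 /43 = -0.12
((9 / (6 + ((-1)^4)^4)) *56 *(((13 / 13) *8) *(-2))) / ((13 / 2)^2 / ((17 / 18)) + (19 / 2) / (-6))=-235008 / 8803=-26.70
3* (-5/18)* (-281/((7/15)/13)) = 6523.21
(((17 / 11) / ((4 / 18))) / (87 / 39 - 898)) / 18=-13 / 30140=-0.00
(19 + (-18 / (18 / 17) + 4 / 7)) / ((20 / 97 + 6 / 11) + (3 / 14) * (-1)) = 38412 / 8027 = 4.79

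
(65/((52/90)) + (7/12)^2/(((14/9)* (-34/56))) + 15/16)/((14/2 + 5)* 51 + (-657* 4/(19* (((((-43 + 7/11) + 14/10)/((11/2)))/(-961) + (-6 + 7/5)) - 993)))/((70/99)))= 1186307966234041/6422630387905008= 0.18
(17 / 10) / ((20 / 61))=1037 / 200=5.18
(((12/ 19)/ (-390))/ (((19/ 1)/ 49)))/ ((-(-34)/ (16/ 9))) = -784/ 3590145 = -0.00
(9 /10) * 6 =27 /5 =5.40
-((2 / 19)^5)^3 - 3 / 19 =-2397020057348685131 / 15181127029874798299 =-0.16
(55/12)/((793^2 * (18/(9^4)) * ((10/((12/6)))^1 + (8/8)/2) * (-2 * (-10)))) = 243/10061584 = 0.00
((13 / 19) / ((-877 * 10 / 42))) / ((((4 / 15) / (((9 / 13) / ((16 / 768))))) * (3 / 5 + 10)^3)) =-850500 / 2480737451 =-0.00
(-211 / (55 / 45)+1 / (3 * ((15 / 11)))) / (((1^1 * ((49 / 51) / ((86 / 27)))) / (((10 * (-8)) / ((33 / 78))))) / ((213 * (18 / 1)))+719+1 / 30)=-7369722770176 / 30738542449989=-0.24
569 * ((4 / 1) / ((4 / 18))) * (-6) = -61452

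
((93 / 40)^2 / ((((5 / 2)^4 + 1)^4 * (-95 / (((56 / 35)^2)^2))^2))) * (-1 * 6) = -891532131434496 / 14879192825713134765625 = -0.00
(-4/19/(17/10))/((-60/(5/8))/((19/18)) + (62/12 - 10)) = 240/185623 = 0.00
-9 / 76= -0.12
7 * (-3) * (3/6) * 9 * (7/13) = -1323/26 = -50.88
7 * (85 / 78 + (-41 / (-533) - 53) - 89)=-5915 / 6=-985.83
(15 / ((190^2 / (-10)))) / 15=-1 / 3610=-0.00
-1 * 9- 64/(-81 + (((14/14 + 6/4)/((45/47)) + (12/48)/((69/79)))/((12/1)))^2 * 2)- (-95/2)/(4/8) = 346520250154/3992570687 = 86.79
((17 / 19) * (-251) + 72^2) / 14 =354.24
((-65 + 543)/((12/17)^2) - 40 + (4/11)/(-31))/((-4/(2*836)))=-428846017/1116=-384270.62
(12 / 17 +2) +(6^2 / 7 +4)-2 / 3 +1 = 4349 / 357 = 12.18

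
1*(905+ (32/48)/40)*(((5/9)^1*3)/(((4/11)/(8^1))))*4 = 1194622/9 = 132735.78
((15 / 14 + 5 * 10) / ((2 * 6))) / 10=143 / 336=0.43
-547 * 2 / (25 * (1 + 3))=-10.94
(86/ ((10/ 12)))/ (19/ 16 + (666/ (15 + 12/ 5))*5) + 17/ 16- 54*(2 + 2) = -1532559661/ 7148080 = -214.40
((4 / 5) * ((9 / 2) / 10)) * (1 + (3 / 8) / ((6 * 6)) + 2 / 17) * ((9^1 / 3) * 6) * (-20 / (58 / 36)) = -447363 / 4930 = -90.74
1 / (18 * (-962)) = -1 / 17316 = -0.00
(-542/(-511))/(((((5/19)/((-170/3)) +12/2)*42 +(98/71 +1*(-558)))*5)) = -12429686/17860259935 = -0.00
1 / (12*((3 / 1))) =1 / 36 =0.03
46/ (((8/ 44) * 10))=253/ 10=25.30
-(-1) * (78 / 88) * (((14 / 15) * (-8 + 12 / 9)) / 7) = -26 / 33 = -0.79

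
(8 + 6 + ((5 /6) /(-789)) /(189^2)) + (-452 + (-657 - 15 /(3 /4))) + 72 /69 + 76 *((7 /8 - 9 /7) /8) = -34782151596923 /31114991376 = -1117.86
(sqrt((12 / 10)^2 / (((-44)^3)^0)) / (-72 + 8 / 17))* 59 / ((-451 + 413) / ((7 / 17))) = 1239 / 115520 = 0.01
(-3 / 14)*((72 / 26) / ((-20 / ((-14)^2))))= 378 / 65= 5.82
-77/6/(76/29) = -2233/456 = -4.90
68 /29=2.34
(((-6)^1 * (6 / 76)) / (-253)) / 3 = 3 / 4807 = 0.00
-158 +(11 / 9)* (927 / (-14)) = -3345 / 14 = -238.93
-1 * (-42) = 42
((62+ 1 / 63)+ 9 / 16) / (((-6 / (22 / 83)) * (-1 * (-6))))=-693869 / 1505952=-0.46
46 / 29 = 1.59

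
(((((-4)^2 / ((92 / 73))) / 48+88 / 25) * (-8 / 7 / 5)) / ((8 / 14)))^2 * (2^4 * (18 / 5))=132.00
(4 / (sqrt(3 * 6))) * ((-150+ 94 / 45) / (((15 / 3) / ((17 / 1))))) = -226304 * sqrt(2) / 675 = -474.14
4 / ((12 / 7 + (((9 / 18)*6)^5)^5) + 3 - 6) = 7 / 1482755066523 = 0.00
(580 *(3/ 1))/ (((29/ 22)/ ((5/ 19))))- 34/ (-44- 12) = 185123/ 532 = 347.98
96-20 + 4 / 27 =2056 / 27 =76.15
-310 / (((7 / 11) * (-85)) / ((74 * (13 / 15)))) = 656084 / 1785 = 367.55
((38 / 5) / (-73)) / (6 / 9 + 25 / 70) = -1596 / 15695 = -0.10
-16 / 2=-8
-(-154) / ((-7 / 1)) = -22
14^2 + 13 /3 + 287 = 1462 /3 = 487.33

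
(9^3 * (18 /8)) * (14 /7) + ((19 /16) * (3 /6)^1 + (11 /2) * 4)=105699 /32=3303.09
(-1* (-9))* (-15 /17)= -135 /17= -7.94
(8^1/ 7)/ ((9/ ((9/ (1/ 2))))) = 16/ 7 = 2.29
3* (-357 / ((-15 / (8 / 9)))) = 952 / 15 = 63.47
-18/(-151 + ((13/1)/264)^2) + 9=95969871/10523927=9.12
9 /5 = 1.80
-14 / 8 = -7 / 4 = -1.75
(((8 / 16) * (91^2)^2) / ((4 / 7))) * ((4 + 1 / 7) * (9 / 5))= 17898064821 / 40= 447451620.52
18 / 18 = 1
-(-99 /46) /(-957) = -3 /1334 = -0.00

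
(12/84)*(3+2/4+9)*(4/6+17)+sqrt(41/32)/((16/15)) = 15*sqrt(82)/128+1325/42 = 32.61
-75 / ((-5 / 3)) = 45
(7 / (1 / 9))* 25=1575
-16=-16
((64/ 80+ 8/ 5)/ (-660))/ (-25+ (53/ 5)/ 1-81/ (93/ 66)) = 31/ 612810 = 0.00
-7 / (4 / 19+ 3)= -133 / 61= -2.18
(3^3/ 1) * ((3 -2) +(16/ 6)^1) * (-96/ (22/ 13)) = -5616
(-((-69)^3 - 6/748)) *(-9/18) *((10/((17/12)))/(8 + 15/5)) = -3685871070/34969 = -105403.96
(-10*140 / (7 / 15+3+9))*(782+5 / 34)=-279226500 / 3179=-87834.70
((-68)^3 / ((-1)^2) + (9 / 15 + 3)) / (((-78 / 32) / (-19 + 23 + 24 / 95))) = 781717376 / 1425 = 548573.60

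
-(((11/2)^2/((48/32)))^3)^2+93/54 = -3138428296369/46656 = -67267410.33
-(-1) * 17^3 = 4913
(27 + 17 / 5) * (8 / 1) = 1216 / 5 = 243.20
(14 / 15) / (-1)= -14 / 15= -0.93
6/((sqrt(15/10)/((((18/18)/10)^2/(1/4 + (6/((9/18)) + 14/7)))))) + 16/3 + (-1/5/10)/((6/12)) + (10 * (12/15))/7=2 * sqrt(6)/1425 + 3379/525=6.44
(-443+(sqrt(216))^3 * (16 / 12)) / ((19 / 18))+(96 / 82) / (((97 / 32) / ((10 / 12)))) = -31688278 / 75563+31104 * sqrt(6) / 19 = 3590.58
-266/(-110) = 133/55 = 2.42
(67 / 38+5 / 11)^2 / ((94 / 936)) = 100541493 / 2053007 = 48.97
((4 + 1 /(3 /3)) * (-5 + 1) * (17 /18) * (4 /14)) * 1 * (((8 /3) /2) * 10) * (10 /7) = -136000 /1323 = -102.80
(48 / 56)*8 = 48 / 7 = 6.86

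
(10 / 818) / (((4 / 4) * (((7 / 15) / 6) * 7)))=450 / 20041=0.02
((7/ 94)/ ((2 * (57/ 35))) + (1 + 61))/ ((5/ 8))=1329274/ 13395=99.24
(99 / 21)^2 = 1089 / 49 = 22.22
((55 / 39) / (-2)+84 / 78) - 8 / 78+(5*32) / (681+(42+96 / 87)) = 267633 / 545974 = 0.49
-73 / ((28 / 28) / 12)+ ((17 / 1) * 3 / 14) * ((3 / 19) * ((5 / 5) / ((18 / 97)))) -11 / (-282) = -872.86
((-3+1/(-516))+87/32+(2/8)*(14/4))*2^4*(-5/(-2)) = 12215/516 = 23.67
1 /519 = 0.00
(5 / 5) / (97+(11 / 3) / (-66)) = 18 / 1745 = 0.01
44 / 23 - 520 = -11916 / 23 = -518.09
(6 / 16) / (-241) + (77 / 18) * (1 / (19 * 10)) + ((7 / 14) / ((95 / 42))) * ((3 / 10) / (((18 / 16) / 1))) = 658601 / 8242200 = 0.08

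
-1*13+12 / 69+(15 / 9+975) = 963.84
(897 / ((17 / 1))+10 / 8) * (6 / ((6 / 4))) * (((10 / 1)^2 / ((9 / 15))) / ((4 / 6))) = 918250 / 17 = 54014.71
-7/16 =-0.44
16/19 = 0.84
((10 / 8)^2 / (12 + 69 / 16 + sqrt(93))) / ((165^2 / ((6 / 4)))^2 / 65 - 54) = 0.00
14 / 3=4.67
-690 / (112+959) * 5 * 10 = -11500 / 357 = -32.21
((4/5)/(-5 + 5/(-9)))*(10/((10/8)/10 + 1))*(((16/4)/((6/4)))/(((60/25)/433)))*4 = -110848/45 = -2463.29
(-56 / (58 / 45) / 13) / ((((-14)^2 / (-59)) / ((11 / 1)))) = 29205 / 2639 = 11.07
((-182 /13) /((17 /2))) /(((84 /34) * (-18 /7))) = 7 /27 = 0.26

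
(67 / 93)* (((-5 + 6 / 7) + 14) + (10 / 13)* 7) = 92929 / 8463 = 10.98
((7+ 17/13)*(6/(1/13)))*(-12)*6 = -46656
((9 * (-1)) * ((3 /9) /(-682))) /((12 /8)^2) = 2 /1023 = 0.00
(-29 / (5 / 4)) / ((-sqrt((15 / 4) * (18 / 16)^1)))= 464 * sqrt(30) / 225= 11.30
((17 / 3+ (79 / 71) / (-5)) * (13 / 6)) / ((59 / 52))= 1959724 / 188505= 10.40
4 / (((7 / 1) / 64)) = 256 / 7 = 36.57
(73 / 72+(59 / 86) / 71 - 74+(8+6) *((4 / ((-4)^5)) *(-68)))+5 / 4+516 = 393903503 / 879264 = 447.99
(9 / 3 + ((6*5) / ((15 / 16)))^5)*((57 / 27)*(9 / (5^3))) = 127506853 / 25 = 5100274.12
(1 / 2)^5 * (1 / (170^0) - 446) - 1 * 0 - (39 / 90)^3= -13.99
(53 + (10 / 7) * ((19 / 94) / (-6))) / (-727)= -104527 / 1435098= -0.07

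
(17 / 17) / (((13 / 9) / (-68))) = -612 / 13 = -47.08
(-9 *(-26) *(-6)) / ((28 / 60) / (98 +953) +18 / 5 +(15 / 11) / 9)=-4508790 / 12049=-374.20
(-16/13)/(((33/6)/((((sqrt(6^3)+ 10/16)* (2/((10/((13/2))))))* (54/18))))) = -13.37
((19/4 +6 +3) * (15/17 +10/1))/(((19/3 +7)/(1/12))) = 2035/2176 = 0.94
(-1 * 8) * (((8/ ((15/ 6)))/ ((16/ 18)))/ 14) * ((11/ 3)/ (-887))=264/ 31045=0.01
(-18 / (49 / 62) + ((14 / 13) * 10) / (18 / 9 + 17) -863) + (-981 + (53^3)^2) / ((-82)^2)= 67045803020050 / 20345143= 3295420.58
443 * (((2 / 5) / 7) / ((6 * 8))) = 443 / 840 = 0.53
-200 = -200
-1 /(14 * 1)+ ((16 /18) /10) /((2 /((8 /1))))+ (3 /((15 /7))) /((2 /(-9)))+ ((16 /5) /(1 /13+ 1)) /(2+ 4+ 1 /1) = -12329 /2205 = -5.59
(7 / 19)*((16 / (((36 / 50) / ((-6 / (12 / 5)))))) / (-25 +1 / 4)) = 14000 / 16929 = 0.83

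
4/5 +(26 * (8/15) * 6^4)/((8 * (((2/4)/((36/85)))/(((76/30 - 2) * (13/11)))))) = 28053772/23375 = 1200.16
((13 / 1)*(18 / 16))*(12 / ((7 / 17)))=5967 / 14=426.21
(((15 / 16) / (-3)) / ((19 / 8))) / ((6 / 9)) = -15 / 76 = -0.20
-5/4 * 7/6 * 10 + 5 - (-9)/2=-61/12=-5.08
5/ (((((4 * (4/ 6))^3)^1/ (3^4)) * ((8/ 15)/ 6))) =240.27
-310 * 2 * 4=-2480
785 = 785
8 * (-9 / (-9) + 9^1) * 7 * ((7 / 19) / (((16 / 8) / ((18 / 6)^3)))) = 52920 / 19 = 2785.26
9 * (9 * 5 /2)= 405 /2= 202.50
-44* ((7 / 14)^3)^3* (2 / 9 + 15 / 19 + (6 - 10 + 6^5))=-14621035 / 21888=-667.99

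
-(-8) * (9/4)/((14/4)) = 36/7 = 5.14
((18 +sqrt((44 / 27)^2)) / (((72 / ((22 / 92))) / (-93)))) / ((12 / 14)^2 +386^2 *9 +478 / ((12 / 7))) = -4427885 / 979504812756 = -0.00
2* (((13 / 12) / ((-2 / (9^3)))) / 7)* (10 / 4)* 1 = -15795 / 56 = -282.05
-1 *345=-345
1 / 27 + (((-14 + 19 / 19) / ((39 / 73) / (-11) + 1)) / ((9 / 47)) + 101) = 612293 / 20628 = 29.68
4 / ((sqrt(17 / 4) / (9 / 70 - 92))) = -178.26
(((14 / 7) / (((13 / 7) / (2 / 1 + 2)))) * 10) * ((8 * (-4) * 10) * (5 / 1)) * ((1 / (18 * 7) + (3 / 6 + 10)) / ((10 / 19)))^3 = -254709263942656 / 464373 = -548501450.22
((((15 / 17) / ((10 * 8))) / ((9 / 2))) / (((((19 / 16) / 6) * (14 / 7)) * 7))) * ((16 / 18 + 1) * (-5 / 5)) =-2 / 1197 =-0.00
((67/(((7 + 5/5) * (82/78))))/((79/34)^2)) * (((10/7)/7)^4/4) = 943946250/1475103044681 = 0.00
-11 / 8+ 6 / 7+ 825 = 46171 / 56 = 824.48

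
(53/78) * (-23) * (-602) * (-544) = -199603936/39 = -5118049.64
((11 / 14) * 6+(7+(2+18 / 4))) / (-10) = -51 / 28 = -1.82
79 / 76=1.04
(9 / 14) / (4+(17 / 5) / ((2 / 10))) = 3 / 98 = 0.03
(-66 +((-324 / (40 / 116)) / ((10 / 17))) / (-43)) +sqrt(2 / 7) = -31017 / 1075 +sqrt(14) / 7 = -28.32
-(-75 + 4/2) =73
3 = 3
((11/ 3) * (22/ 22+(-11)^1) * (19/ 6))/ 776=-1045/ 6984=-0.15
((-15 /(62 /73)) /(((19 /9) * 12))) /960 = -219 /301568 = -0.00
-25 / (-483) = 25 / 483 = 0.05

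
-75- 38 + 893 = 780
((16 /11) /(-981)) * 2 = -32 /10791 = -0.00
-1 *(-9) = 9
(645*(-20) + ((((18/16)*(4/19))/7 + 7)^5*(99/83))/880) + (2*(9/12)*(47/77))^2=-13776430516919275676721/1069945441672701440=-12875.83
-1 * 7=-7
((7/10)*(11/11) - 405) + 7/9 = -36317/90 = -403.52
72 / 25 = 2.88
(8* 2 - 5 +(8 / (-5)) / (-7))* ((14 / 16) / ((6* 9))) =131 / 720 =0.18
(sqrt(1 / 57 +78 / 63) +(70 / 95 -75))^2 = (-9877 +sqrt(22211))^2 / 17689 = 5349.84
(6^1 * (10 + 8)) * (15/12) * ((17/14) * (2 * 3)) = 983.57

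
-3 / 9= -1 / 3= -0.33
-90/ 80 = -9/ 8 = -1.12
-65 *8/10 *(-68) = 3536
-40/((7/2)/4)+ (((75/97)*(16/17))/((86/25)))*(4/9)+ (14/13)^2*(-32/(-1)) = -2140988896/251648943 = -8.51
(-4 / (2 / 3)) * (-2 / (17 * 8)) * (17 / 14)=3 / 28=0.11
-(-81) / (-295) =-81 / 295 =-0.27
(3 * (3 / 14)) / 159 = 3 / 742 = 0.00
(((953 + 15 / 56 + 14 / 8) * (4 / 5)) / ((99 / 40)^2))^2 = 15556.15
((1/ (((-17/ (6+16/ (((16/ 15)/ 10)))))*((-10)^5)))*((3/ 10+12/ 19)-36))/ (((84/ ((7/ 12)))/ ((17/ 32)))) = -28873/ 2432000000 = -0.00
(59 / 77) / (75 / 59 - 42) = -3481 / 185031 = -0.02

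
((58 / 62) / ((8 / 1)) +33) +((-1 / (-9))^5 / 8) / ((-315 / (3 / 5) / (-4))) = 254608954549 / 7688179800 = 33.12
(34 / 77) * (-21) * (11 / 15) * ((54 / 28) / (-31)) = 0.42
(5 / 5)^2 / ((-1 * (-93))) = 1 / 93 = 0.01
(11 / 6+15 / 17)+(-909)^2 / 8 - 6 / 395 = 16645865957 / 161160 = 103287.83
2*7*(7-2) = 70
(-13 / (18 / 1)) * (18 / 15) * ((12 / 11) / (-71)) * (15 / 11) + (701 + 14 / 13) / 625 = 79677557 / 69801875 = 1.14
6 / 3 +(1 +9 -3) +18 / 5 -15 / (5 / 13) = -132 / 5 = -26.40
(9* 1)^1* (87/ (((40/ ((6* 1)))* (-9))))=-261/ 20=-13.05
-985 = -985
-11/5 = -2.20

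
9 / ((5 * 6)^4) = 1 / 90000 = 0.00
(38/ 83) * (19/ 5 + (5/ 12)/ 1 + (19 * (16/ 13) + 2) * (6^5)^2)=22747375473691/ 32370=702730166.01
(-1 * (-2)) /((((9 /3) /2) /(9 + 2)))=44 /3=14.67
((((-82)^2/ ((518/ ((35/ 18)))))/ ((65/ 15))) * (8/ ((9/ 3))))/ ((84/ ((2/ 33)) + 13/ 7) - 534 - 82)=470680/ 23389587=0.02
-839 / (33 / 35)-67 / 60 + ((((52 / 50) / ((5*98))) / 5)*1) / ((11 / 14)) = -514532063 / 577500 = -890.96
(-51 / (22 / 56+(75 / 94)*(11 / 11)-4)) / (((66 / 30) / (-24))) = -198.05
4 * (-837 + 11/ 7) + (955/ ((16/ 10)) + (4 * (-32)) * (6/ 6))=-160879/ 56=-2872.84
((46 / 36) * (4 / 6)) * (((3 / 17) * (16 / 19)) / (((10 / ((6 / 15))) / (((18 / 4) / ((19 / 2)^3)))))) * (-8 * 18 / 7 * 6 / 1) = -0.00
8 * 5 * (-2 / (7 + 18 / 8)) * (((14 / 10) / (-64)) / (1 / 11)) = 77 / 37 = 2.08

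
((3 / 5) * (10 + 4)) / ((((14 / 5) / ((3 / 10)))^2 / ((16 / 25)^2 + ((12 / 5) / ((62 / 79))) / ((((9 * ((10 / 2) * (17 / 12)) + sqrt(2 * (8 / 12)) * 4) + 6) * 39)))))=2618627643 / 66116903125 - 68256 * sqrt(3) / 16396991975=0.04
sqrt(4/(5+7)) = 0.58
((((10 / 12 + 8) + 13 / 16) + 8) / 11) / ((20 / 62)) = 4.97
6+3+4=13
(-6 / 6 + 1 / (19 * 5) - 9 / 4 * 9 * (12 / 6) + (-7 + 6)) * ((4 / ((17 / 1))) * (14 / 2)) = -113022 / 1615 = -69.98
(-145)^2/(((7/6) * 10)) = 12615/7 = 1802.14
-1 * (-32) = 32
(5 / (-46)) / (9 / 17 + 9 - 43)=0.00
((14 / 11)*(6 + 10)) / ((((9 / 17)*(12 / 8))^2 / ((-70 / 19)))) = -118.97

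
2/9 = 0.22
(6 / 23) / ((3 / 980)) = 1960 / 23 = 85.22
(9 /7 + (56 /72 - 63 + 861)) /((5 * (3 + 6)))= 50404 /2835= 17.78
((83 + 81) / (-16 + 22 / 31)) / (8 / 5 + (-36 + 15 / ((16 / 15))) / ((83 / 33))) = 1.51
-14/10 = -7/5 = -1.40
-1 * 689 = -689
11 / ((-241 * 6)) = -11 / 1446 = -0.01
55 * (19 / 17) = 1045 / 17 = 61.47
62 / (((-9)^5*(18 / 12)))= -124 / 177147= -0.00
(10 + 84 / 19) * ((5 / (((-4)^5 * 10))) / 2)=-137 / 38912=-0.00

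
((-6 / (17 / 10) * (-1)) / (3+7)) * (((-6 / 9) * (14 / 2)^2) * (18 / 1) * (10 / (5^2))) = -7056 / 85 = -83.01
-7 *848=-5936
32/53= 0.60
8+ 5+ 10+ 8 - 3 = 28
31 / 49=0.63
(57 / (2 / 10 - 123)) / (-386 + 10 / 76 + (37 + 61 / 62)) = 167865 / 125811056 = 0.00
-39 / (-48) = 13 / 16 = 0.81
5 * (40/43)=200/43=4.65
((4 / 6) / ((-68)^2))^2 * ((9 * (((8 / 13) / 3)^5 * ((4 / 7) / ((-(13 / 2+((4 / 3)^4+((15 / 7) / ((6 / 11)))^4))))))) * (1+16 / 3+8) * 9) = -483295232 / 23917396311076017685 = -0.00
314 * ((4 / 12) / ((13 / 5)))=1570 / 39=40.26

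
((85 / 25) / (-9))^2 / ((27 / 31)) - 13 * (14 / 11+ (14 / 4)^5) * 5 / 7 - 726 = -108057992657 / 19245600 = -5614.69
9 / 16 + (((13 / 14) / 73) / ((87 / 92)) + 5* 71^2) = 17929028641 / 711312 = 25205.58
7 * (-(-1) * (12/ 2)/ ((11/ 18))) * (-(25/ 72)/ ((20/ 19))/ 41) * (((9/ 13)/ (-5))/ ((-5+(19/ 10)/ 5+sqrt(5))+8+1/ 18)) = 624564675/ 16153925216 - 181794375 * sqrt(5)/ 16153925216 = 0.01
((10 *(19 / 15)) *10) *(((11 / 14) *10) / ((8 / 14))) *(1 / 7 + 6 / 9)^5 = 7418752825 / 12252303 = 605.50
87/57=29/19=1.53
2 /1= 2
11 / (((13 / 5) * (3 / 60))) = 1100 / 13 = 84.62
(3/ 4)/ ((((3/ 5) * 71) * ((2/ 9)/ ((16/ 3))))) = 30/ 71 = 0.42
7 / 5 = 1.40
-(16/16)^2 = -1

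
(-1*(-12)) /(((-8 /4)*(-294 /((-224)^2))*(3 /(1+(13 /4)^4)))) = 38422.67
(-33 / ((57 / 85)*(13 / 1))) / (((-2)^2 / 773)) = -722755 / 988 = -731.53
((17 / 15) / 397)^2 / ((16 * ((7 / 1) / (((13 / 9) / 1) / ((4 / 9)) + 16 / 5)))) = 12427 / 26478312000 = 0.00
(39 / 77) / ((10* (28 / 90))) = 351 / 2156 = 0.16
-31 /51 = -0.61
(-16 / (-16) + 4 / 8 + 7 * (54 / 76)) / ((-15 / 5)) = -41 / 19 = -2.16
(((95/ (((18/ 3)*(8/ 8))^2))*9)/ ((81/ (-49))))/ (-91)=665/ 4212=0.16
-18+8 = -10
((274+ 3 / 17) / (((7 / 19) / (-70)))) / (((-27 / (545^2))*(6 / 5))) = 657605924375 / 1377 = 477564215.23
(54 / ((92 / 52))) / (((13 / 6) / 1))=324 / 23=14.09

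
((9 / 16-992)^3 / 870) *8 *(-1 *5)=137644218643 / 3072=44806060.76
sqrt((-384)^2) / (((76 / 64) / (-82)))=-503808 / 19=-26516.21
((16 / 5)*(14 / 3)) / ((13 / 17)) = 3808 / 195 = 19.53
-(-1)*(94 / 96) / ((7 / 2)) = 47 / 168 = 0.28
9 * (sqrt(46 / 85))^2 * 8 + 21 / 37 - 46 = -20341 / 3145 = -6.47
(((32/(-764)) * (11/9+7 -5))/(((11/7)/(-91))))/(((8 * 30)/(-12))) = -36946/94545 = -0.39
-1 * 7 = -7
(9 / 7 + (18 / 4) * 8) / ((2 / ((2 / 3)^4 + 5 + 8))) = 246.04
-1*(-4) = 4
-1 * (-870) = 870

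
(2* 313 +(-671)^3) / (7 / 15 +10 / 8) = -175987039.81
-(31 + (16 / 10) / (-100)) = -3873 / 125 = -30.98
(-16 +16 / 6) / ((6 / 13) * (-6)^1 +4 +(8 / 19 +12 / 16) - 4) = 39520 / 4737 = 8.34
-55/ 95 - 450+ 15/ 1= -8276/ 19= -435.58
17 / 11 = 1.55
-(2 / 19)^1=-2 / 19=-0.11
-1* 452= -452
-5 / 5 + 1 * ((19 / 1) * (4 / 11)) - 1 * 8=-2.09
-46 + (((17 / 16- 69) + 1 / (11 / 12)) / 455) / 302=-17115125 / 372064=-46.00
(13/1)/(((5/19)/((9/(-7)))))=-63.51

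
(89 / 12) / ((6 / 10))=445 / 36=12.36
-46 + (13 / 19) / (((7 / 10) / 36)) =-1438 / 133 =-10.81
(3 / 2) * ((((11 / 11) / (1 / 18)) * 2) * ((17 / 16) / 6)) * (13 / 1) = 1989 / 16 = 124.31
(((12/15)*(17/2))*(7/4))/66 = 119/660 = 0.18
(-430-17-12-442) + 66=-835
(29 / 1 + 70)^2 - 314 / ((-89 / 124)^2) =72805657 / 7921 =9191.47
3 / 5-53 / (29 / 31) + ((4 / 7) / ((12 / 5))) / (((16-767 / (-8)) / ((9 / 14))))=-71288948 / 1271795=-56.05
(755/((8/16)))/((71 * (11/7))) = 10570/781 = 13.53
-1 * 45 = -45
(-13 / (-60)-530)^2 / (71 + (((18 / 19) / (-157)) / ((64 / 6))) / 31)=13347993638791 / 3376584675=3953.10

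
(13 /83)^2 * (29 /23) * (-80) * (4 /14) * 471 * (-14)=738678720 /158447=4661.99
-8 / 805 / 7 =-8 / 5635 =-0.00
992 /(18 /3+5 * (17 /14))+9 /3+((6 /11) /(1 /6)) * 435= 2804885 /1859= 1508.81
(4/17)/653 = 4/11101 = 0.00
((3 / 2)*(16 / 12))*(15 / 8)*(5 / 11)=75 / 44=1.70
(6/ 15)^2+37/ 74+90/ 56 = 2.27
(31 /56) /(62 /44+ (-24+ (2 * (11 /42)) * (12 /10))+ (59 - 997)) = -1705 /2956684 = -0.00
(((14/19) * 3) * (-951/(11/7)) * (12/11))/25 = -3355128/57475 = -58.38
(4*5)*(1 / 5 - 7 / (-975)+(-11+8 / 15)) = -40012 / 195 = -205.19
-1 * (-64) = 64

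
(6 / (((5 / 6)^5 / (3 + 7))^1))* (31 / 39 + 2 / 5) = 7247232 / 40625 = 178.39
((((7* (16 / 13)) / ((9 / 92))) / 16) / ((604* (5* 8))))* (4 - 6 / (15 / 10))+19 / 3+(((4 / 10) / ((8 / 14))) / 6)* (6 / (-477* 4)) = 120833 / 19080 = 6.33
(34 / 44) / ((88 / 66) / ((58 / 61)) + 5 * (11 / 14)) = 10353 / 71423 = 0.14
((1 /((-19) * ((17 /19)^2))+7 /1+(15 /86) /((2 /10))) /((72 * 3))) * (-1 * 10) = -323365 /894744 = -0.36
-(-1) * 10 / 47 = 10 / 47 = 0.21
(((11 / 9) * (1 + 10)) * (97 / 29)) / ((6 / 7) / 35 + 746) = 261415 / 4336776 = 0.06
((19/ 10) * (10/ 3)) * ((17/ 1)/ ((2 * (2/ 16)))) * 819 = 352716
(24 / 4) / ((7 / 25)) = 150 / 7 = 21.43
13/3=4.33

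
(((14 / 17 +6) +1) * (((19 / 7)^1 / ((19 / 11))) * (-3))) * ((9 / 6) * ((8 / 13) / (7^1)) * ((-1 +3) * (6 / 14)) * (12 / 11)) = -49248 / 10829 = -4.55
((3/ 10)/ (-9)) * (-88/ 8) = 11/ 30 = 0.37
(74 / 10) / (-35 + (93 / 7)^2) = 1813 / 34670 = 0.05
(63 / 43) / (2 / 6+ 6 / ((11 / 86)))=2079 / 67037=0.03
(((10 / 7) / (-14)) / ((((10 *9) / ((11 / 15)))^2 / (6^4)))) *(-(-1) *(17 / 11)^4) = -334084 / 6670125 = -0.05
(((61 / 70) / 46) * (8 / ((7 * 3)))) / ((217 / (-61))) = -7442 / 3668385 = -0.00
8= 8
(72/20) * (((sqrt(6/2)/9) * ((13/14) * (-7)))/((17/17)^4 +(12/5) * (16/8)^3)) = -13 * sqrt(3)/101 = -0.22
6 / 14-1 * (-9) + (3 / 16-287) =-31067 / 112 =-277.38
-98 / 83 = -1.18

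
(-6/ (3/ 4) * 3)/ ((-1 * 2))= 12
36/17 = 2.12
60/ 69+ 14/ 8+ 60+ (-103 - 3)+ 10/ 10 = -3899/ 92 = -42.38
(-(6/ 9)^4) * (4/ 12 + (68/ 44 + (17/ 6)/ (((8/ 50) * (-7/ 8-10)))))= -11504/ 232551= -0.05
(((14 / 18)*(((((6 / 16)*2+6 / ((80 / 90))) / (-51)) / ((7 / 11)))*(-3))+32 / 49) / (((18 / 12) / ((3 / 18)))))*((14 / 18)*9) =5959 / 6426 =0.93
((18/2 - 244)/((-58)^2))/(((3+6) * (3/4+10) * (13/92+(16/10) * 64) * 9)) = -108100/138167576307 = -0.00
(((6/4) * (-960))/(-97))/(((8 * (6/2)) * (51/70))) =1400/1649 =0.85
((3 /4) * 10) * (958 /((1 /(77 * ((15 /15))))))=553245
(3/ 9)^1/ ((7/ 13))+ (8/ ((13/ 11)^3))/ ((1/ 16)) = 3606289/ 46137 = 78.16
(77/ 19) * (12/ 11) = 4.42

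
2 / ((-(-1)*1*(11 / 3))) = 6 / 11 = 0.55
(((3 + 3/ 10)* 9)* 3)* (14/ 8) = 6237/ 40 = 155.92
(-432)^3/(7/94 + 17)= -2526142464/535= -4721761.61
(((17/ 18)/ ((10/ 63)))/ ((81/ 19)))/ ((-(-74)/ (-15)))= -2261/ 7992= -0.28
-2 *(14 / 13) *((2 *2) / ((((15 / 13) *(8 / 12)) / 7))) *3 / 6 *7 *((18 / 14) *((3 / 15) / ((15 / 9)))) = -5292 / 125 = -42.34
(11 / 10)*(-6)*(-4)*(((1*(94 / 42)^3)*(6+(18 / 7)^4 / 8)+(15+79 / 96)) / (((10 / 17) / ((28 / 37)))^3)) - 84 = 1831204041395741 / 228033474375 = 8030.42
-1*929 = -929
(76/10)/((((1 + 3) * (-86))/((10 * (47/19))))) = -47/86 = -0.55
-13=-13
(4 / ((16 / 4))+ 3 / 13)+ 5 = 81 / 13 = 6.23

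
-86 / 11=-7.82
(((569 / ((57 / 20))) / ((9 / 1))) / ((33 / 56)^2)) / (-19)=-35687680 / 10614483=-3.36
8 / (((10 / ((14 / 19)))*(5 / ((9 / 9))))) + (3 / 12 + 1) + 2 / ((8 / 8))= 6399 / 1900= 3.37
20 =20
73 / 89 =0.82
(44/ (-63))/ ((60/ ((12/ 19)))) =-44/ 5985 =-0.01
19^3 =6859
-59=-59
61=61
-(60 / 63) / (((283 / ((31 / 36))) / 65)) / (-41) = 10075 / 2192967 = 0.00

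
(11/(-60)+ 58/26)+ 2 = 3157/780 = 4.05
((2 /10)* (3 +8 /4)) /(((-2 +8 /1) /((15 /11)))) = 5 /22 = 0.23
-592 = -592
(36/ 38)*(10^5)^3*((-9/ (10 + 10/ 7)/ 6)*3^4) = -10071710526315789.47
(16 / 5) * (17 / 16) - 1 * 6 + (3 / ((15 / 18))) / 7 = -73 / 35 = -2.09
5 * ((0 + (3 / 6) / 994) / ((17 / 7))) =5 / 4828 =0.00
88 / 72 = 11 / 9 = 1.22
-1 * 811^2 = -657721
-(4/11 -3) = 29/11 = 2.64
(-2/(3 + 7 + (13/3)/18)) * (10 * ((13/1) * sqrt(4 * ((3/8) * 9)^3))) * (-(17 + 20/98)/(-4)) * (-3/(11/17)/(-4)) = -6111669915 * sqrt(6)/9538144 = -1569.54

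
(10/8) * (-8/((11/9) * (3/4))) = -120/11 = -10.91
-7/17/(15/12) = -28/85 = -0.33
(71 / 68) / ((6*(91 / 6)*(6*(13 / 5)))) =355 / 482664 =0.00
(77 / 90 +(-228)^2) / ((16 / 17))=79536829 / 1440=55233.91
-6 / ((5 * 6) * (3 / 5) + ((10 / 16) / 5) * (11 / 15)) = -0.33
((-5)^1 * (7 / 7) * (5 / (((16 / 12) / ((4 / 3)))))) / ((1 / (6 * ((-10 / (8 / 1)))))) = 375 / 2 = 187.50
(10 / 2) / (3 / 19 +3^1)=19 / 12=1.58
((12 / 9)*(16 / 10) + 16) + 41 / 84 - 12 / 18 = 7541 / 420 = 17.95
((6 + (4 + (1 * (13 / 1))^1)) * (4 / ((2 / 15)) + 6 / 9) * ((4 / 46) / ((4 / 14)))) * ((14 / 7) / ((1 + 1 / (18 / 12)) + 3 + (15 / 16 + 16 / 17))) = 50048 / 763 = 65.59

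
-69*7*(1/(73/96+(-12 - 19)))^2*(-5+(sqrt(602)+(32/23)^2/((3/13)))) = -4451328*sqrt(602)/8427409 - 346881024/193830407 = -14.75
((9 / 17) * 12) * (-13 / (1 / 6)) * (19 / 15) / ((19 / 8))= -22464 / 85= -264.28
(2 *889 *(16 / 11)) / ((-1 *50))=-14224 / 275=-51.72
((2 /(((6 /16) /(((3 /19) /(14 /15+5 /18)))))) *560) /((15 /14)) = 363.42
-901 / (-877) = 1.03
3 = 3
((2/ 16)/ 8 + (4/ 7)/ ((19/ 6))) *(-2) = -0.39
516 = 516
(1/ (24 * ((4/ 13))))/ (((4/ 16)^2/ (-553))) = -7189/ 6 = -1198.17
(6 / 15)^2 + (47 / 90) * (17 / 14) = 5003 / 6300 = 0.79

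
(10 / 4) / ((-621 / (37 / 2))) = -185 / 2484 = -0.07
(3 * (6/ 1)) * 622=11196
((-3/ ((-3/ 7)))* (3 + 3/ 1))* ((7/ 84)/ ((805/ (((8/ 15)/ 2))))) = 2/ 1725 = 0.00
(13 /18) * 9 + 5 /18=61 /9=6.78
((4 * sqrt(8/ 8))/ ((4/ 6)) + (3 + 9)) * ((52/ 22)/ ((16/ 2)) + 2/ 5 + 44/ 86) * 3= 308313/ 4730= 65.18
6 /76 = 3 /38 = 0.08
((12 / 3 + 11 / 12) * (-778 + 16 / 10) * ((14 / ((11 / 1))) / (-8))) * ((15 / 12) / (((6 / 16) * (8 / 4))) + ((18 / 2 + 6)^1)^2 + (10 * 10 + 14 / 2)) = 24316201 / 120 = 202635.01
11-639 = -628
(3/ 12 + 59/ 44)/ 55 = 7/ 242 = 0.03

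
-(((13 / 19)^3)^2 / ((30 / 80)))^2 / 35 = -1491077447838784 / 697194199505840715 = -0.00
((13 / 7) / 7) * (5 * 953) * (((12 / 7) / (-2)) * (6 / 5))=-446004 / 343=-1300.30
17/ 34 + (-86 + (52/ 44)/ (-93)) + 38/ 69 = -3998141/ 47058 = -84.96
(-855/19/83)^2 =2025/6889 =0.29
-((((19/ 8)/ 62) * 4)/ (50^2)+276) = -85560019/ 310000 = -276.00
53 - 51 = 2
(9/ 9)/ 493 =1/ 493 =0.00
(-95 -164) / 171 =-259 / 171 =-1.51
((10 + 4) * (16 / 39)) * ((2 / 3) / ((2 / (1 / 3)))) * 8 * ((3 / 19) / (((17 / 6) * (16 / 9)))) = 672 / 4199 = 0.16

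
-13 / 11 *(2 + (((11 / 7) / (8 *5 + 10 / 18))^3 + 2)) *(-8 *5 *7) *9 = 62447473107864 / 5242004075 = 11912.90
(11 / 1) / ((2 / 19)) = 209 / 2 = 104.50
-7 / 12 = -0.58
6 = 6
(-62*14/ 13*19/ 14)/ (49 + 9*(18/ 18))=-589/ 377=-1.56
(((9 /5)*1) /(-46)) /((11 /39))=-351 /2530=-0.14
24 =24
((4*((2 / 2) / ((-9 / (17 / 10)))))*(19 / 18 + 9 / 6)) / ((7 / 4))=-3128 / 2835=-1.10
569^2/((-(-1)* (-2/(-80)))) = 12950440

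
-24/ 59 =-0.41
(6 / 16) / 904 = 3 / 7232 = 0.00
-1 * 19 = -19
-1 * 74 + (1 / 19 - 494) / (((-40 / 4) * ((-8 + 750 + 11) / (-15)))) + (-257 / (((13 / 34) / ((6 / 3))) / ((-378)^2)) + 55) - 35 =-23816781815473 / 123994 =-192080115.29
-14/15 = -0.93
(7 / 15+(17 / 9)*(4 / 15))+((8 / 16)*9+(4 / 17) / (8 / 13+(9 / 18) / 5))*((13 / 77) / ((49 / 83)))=1262339497 / 536860170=2.35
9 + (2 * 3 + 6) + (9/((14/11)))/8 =2451/112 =21.88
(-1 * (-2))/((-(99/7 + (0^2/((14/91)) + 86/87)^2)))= -105966/801103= -0.13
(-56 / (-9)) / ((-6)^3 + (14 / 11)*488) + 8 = 40181 / 5013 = 8.02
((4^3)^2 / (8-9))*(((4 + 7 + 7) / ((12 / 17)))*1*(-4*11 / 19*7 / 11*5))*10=146227200 / 19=7696168.42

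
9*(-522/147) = -1566/49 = -31.96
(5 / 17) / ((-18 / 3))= -5 / 102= -0.05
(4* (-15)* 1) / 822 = -10 / 137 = -0.07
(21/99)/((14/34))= 17/33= 0.52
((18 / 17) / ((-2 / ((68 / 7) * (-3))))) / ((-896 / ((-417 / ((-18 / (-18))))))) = 11259 / 1568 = 7.18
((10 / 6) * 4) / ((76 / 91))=455 / 57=7.98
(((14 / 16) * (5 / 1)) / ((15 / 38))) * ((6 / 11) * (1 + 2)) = 18.14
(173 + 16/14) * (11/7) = 273.65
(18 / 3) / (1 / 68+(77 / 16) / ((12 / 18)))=3264 / 3935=0.83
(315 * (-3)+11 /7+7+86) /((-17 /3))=17859 /119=150.08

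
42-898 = -856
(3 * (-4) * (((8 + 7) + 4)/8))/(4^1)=-57/8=-7.12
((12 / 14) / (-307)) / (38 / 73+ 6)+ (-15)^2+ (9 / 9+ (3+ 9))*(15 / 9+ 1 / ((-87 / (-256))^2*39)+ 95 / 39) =3266012858929 / 11613767634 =281.22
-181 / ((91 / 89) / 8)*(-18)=2319696 / 91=25491.16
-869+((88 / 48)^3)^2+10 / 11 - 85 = -469654333 / 513216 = -915.12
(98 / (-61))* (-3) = 294 / 61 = 4.82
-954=-954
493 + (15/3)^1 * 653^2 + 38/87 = 185530844/87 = 2132538.44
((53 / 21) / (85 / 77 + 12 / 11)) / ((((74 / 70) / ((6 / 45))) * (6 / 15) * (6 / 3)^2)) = 20405 / 225108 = 0.09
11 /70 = 0.16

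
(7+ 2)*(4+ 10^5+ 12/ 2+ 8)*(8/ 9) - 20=800124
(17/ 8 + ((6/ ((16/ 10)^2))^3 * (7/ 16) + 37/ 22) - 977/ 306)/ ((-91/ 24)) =-787413641/ 477954048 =-1.65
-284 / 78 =-142 / 39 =-3.64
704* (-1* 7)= -4928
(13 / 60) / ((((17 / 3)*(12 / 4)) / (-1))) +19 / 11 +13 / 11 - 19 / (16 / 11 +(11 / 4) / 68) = -9.81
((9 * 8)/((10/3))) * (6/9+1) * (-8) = -288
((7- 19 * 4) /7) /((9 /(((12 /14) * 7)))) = -46 /7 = -6.57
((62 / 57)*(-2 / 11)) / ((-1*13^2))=124 / 105963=0.00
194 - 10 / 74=7173 / 37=193.86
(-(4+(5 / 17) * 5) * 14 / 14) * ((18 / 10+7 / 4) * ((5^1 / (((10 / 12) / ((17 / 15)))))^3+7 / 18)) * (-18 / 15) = 7336.81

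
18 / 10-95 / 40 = -23 / 40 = -0.58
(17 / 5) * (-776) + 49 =-12947 / 5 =-2589.40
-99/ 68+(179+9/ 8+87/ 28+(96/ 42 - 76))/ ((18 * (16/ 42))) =14.52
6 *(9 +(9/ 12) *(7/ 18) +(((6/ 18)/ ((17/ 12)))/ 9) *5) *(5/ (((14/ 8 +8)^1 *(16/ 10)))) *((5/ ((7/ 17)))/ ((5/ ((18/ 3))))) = 288325/ 1092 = 264.03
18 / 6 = 3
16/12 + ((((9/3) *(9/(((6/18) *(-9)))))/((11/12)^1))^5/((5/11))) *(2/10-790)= 15824663520236/99825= 158524052.29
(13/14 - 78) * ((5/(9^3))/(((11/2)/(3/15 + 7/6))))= -44239/336798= -0.13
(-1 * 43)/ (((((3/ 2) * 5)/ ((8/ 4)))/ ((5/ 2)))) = -28.67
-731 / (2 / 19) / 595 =-817 / 70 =-11.67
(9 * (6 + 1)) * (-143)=-9009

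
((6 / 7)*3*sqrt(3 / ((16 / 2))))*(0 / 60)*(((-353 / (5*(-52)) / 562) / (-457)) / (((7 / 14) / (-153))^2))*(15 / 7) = 0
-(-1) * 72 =72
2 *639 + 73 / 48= 61417 / 48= 1279.52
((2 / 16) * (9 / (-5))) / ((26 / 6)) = -27 / 520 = -0.05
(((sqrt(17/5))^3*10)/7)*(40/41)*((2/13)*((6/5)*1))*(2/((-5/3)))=-19584*sqrt(85)/93275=-1.94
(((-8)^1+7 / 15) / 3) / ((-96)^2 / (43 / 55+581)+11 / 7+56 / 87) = -122333687 / 879638055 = -0.14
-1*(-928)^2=-861184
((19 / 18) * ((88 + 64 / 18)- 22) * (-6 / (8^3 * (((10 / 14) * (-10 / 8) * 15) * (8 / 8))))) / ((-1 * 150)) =-41629 / 97200000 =-0.00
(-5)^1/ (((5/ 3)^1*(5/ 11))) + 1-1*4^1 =-48/ 5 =-9.60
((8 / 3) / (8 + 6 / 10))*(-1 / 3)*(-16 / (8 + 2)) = 64 / 387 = 0.17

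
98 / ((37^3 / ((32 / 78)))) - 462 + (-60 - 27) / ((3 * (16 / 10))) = -7587756203 / 15803736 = -480.12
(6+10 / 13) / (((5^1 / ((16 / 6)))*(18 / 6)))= 704 / 585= 1.20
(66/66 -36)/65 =-7/13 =-0.54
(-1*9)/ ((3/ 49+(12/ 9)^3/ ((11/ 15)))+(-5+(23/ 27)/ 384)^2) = -521460301824/ 1638044068043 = -0.32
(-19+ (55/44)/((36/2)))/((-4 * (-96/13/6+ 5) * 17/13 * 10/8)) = 230347/299880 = 0.77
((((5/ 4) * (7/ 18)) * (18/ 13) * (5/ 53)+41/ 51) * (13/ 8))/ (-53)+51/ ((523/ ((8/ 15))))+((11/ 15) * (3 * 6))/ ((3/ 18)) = 949747358857/ 11987913120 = 79.23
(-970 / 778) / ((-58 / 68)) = 16490 / 11281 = 1.46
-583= -583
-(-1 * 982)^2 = -964324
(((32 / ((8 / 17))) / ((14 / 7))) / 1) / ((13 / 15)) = 510 / 13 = 39.23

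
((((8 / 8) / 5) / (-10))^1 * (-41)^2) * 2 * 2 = -3362 / 25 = -134.48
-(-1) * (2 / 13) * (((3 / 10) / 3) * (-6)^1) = -6 / 65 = -0.09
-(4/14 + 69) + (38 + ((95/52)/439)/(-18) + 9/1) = -64101689/2876328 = -22.29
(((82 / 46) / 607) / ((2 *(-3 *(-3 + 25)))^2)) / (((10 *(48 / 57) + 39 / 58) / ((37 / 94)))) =835867 / 114570632209968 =0.00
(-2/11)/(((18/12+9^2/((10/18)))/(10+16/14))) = -520/37807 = -0.01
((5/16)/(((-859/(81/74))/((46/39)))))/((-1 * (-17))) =-3105/112384688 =-0.00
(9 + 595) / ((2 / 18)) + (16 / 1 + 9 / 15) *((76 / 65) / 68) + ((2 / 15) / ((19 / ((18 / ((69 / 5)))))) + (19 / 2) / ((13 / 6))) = 13136111874 / 2414425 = 5440.68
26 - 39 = -13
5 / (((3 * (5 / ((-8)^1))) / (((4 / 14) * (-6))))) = 32 / 7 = 4.57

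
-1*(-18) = 18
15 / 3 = 5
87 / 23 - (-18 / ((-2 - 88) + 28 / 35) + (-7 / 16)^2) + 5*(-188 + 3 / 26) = -15977450725 / 17069312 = -936.03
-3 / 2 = -1.50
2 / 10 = 1 / 5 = 0.20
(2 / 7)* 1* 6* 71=852 / 7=121.71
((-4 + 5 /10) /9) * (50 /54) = -175 /486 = -0.36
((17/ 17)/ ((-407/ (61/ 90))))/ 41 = -61/ 1501830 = -0.00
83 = 83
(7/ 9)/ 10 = 7/ 90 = 0.08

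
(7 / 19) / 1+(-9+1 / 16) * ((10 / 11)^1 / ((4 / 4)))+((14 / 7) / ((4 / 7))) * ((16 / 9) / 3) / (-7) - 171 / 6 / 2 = -22.30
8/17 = 0.47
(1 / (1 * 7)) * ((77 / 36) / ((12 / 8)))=11 / 54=0.20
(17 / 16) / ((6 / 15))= 2.66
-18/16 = -9/8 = -1.12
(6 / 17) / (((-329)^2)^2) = 6 / 199173939377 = 0.00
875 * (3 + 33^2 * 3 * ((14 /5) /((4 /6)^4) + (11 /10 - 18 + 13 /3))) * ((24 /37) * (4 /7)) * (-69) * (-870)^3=2866560951593700000 /37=77474620313343243.24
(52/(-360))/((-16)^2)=-13/23040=-0.00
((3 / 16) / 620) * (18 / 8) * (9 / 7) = 243 / 277760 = 0.00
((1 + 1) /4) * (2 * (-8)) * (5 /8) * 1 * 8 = -40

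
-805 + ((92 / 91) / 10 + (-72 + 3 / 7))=-398794 / 455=-876.47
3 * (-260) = -780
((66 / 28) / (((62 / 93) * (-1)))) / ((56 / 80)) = -495 / 98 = -5.05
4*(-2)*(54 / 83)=-432 / 83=-5.20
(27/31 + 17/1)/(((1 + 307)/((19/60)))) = 5263/286440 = 0.02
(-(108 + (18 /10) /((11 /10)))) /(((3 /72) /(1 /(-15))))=9648 /55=175.42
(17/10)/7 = 17/70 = 0.24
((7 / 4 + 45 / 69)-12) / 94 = -883 / 8648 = -0.10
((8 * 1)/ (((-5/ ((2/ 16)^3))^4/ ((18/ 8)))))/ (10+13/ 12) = 27/ 714038312960000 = 0.00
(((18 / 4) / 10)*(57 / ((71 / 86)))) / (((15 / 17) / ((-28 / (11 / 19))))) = -33250266 / 19525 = -1702.96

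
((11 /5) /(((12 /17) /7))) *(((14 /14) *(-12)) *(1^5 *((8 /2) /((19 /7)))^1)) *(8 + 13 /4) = -82467 /19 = -4340.37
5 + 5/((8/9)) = 10.62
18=18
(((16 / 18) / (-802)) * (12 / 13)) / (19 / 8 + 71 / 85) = -10880 / 34139937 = -0.00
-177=-177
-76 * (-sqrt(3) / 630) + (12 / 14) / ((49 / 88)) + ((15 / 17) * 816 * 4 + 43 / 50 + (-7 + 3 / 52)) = 38 * sqrt(3) / 315 + 1282166299 / 445900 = 2875.67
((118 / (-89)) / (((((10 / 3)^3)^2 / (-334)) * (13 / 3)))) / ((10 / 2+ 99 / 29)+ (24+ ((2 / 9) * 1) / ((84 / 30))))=39369129597 / 17171326250000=0.00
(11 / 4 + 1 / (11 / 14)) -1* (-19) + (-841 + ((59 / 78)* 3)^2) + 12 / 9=-4525705 / 5577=-811.49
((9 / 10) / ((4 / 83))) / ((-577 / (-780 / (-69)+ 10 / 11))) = -230823 / 583924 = -0.40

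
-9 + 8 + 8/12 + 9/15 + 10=154/15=10.27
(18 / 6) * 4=12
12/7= 1.71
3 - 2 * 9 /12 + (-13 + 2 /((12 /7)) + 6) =-13 /3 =-4.33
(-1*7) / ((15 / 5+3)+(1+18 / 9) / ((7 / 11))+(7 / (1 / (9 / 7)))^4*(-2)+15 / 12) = 196 / 367081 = 0.00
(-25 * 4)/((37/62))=-6200/37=-167.57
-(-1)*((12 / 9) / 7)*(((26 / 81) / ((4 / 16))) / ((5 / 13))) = 0.64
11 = 11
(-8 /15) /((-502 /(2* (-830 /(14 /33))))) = -7304 /1757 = -4.16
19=19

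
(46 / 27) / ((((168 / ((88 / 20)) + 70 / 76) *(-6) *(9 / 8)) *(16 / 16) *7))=-76912 / 83408535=-0.00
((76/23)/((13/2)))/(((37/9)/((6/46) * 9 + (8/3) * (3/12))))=57912/254449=0.23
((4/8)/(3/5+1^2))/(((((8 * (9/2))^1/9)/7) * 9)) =35/576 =0.06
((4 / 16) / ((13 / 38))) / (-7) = -19 / 182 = -0.10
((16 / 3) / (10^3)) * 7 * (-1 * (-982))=13748 / 375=36.66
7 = 7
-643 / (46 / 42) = -13503 / 23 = -587.09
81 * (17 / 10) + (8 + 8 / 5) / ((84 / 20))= 9799 / 70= 139.99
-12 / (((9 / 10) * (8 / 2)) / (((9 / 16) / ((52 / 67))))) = -1005 / 416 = -2.42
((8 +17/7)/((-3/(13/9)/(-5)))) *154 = 104390/27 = 3866.30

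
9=9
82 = 82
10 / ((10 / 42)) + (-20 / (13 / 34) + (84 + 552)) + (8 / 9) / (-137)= 10029118 / 16029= 625.69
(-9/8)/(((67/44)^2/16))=-34848/4489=-7.76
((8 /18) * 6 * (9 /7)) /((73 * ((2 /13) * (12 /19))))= 0.48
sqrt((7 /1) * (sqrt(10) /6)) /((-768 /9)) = -0.02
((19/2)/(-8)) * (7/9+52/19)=-601/144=-4.17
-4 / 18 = -2 / 9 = -0.22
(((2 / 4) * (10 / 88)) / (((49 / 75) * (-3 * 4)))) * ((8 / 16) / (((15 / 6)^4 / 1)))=-1 / 10780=-0.00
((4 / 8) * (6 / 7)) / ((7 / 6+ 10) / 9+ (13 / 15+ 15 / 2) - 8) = 405 / 1519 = 0.27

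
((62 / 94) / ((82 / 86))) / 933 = 1333 / 1797891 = 0.00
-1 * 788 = -788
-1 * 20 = -20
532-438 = 94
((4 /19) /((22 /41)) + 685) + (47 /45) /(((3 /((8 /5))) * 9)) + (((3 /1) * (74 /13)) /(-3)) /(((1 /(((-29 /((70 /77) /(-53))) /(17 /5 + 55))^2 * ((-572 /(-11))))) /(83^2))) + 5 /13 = -1709051432.37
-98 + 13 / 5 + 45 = -252 / 5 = -50.40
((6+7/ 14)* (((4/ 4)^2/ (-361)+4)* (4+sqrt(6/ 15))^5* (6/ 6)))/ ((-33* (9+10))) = -20059624/ 377245-105062906* sqrt(10)/ 9431125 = -88.40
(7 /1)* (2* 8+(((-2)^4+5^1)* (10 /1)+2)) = 1596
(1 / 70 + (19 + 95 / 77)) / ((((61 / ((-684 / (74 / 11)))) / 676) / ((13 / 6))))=-3904890678 / 78995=-49432.12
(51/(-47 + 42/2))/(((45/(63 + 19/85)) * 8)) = -2687/7800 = -0.34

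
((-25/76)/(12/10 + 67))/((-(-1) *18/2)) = -125/233244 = -0.00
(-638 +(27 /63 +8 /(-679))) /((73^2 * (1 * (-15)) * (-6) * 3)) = -432919 /976965570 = -0.00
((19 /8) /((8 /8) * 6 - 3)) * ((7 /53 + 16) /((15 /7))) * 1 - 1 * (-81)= 86.96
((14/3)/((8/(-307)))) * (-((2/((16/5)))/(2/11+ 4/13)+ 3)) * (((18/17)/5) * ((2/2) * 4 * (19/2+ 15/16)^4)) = 343131847176039/44564480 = 7699671.29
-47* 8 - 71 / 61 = -23007 / 61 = -377.16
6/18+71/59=272/177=1.54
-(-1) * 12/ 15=4/ 5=0.80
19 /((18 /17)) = 323 /18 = 17.94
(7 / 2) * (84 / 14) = 21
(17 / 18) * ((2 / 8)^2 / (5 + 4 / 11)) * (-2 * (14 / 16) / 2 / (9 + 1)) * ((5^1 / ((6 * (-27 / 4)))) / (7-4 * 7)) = -187 / 33032448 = -0.00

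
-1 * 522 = -522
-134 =-134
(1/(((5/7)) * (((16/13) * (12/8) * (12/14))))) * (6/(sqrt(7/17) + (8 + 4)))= 10829/24410 - 637 * sqrt(119)/292920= 0.42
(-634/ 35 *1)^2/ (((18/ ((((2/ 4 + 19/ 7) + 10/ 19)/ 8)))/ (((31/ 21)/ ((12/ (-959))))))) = -84928579817/ 84460320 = -1005.54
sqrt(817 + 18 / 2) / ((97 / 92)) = 27.26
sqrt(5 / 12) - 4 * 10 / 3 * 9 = -119.35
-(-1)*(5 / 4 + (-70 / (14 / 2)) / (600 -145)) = 447 / 364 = 1.23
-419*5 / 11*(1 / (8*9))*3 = -2095 / 264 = -7.94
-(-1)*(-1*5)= -5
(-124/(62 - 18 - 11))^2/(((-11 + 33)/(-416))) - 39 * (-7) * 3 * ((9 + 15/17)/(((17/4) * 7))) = 17554784/3461931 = 5.07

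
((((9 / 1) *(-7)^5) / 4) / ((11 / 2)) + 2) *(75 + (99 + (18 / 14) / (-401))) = -73856720571 / 61754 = -1195982.78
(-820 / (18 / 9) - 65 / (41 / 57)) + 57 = -18178 / 41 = -443.37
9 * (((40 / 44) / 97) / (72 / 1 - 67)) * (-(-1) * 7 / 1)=126 / 1067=0.12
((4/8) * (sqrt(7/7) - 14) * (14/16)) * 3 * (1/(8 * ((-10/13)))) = 3549/1280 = 2.77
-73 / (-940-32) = 73 / 972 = 0.08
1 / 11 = 0.09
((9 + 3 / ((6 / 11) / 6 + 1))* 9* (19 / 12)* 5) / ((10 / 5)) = 13395 / 32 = 418.59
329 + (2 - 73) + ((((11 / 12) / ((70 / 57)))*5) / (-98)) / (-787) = 1114316657 / 4319056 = 258.00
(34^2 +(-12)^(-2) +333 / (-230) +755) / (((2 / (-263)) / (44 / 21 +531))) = -18621012122243 / 139104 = -133863958.78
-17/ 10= -1.70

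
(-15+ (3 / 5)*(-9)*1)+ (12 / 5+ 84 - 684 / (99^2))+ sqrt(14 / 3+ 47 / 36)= sqrt(215) / 6+ 71798 / 1089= 68.37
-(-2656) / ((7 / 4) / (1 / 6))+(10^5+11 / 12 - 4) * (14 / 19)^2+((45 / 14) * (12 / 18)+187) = 54734.05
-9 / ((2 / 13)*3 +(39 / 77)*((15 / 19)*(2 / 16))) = -456456 / 25943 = -17.59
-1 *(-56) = 56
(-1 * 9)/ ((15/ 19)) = -57/ 5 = -11.40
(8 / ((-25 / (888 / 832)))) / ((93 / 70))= -0.26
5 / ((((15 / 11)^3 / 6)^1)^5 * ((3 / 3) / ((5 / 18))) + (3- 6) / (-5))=1670899267766260400 / 216726204368279373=7.71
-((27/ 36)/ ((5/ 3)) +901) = -18029/ 20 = -901.45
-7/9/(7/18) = -2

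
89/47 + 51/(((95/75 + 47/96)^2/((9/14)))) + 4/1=429239779/25978169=16.52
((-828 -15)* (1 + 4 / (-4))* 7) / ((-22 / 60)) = 0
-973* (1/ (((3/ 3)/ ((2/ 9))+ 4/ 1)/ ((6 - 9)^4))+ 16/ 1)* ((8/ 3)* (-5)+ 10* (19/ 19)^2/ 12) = 310501.47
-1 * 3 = -3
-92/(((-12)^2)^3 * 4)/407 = -23/1215295488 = -0.00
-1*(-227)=227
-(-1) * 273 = 273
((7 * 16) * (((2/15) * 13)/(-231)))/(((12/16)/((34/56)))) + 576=5980448/10395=575.32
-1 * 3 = -3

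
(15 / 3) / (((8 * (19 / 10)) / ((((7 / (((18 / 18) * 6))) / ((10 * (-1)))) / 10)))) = -7 / 1824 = -0.00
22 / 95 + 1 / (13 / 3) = 571 / 1235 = 0.46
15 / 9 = 5 / 3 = 1.67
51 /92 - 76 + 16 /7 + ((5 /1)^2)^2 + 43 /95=33789267 /61180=552.29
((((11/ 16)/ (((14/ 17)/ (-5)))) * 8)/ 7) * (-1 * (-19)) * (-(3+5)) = 35530/ 49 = 725.10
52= 52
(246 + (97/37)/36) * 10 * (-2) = -1638845/333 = -4921.46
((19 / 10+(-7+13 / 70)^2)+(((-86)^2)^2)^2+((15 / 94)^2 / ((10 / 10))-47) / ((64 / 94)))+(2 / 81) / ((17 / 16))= 30364453318276416469853837 / 10147939200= 2992179271065835.36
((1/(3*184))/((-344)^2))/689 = 1/45006494208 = 0.00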